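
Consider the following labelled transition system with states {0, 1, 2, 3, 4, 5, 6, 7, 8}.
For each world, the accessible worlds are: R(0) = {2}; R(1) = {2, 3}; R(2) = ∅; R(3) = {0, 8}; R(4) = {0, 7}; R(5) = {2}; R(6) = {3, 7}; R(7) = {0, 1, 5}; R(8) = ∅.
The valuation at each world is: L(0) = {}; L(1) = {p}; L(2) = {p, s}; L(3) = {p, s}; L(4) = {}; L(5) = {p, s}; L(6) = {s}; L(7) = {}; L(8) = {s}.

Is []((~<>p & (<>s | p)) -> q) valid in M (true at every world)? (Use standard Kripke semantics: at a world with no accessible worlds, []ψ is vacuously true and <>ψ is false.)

Let φ = []((~<>p & (<>s | p)) -> q). Evaluate φ at each world:
  0 (successors {2}): φ is false.
  1 (successors {2, 3}): φ is false.
  2 (successors ∅): φ is true.
  3 (successors {0, 8}): φ is true.
  4 (successors {0, 7}): φ is true.
  5 (successors {2}): φ is false.
  6 (successors {3, 7}): φ is false.
  7 (successors {0, 1, 5}): φ is true.
  8 (successors ∅): φ is true.
Detail at 0 (counterexample):
  At 0: []((~<>p & (<>s | p)) -> q) requires (~<>p & (<>s | p)) -> q at every successor {2}.
    (~<>p & (<>s | p)) -> q fails at 2, so []((~<>p & (<>s | p)) -> q) is false at 0.
      At 2: ~<>p & (<>s | p) is true, q is false, so (~<>p & (<>s | p)) -> q is false.

No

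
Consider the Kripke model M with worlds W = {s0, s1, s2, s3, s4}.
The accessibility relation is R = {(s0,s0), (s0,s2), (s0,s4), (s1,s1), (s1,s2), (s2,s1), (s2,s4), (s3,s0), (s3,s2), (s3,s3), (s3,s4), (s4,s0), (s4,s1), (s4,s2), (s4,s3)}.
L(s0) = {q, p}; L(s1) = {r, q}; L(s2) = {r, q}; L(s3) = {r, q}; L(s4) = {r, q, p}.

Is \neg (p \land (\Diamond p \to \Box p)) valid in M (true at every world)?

Yes

Let φ = \neg (p \land (\Diamond p \to \Box p)). Evaluate φ at each world:
  s0 (successors {s0, s2, s4}): φ is true.
  s1 (successors {s1, s2}): φ is true.
  s2 (successors {s1, s4}): φ is true.
  s3 (successors {s0, s2, s3, s4}): φ is true.
  s4 (successors {s0, s1, s2, s3}): φ is true.
For instance, at s0:
  At s0: p \land (\Diamond p \to \Box p) is false, so \neg (p \land (\Diamond p \to \Box p)) is true.
    At s0: p is true, \Diamond p \to \Box p is false, so p \land (\Diamond p \to \Box p) is false.
      At s0: \Diamond p is true, \Box p is false, so \Diamond p \to \Box p is false.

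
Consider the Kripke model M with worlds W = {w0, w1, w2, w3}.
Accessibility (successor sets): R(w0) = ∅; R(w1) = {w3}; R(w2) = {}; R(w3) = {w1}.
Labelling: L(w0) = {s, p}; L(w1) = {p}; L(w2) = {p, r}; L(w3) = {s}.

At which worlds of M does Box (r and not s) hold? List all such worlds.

w0, w2

Let φ = Box (r and not s). Evaluate φ at each world:
  w0 (successors ∅): φ is true.
  w1 (successors {w3}): φ is false.
  w2 (successors ∅): φ is true.
  w3 (successors {w1}): φ is false.
For instance, at w1:
  At w1: Box (r and not s) requires r and not s at every successor {w3}.
    r and not s fails at w3, so Box (r and not s) is false at w1.
Satisfying worlds: {w0, w2}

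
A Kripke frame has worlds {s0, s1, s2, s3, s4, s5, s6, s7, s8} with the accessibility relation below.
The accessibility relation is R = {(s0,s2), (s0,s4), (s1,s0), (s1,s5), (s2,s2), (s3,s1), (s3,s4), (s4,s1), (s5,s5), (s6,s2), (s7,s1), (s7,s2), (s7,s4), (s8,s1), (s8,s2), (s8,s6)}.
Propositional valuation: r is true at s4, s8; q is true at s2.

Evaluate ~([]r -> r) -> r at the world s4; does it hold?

Yes

Recall that []ψ holds at a world iff ψ holds at every accessible world, and <>ψ holds iff ψ holds at some accessible world.
At s4: ~([]r -> r) is false, r is true, so ~([]r -> r) -> r is true.
  At s4: []r -> r is true, so ~([]r -> r) is false.
    At s4: []r is false, r is true, so []r -> r is true.
      At s4: []r requires r at every successor {s1}.
        r fails at s1, so []r is false at s4.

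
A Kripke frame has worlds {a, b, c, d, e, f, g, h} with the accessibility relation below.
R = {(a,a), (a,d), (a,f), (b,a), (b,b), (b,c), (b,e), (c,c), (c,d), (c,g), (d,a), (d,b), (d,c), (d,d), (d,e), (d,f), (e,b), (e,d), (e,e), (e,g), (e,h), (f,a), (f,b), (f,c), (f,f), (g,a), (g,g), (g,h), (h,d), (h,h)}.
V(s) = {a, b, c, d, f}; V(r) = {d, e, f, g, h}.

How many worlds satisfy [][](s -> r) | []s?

2

Let φ = [][](s -> r) | []s. Evaluate φ at each world:
  a (successors {a, d, f}): φ is true.
  b (successors {a, b, c, e}): φ is false.
  c (successors {c, d, g}): φ is false.
  d (successors {a, b, c, d, e, f}): φ is false.
  e (successors {b, d, e, g, h}): φ is false.
  f (successors {a, b, c, f}): φ is true.
  g (successors {a, g, h}): φ is false.
  h (successors {d, h}): φ is false.
For instance, at b:
  At b: [][](s -> r) is false, []s is false, so [][](s -> r) | []s is false.
    At b: [][](s -> r) requires [](s -> r) at every successor {a, b, c, e}.
      [](s -> r) fails at a, so [][](s -> r) is false at b.
    At b: []s requires s at every successor {a, b, c, e}.
      s fails at e, so []s is false at b.
Satisfying worlds: {a, f}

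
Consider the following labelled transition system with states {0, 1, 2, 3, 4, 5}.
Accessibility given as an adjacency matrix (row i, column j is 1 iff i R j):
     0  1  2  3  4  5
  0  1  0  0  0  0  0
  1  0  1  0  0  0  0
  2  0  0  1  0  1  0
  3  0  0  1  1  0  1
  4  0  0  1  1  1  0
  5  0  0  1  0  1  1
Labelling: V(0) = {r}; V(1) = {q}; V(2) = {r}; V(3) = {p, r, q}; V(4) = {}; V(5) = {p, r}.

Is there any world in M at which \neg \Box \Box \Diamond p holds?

Let φ = \neg \Box \Box \Diamond p. Evaluate φ at each world:
  0 (successors {0}): φ is true.
  1 (successors {1}): φ is true.
  2 (successors {2, 4}): φ is true.
  3 (successors {2, 3, 5}): φ is true.
  4 (successors {2, 3, 4}): φ is true.
  5 (successors {2, 4, 5}): φ is true.
Detail at 0 (witness):
  At 0: \Box \Box \Diamond p is false, so \neg \Box \Box \Diamond p is true.
    At 0: \Box \Box \Diamond p requires \Box \Diamond p at every successor {0}.
      \Box \Diamond p fails at 0, so \Box \Box \Diamond p is false at 0.

Yes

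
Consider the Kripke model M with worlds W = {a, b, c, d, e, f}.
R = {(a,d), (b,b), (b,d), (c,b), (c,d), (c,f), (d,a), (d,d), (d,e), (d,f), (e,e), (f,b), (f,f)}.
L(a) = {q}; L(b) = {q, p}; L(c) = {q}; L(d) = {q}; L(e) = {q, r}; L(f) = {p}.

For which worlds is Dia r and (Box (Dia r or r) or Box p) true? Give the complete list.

e

Recall that Box ψ holds at a world iff ψ holds at every accessible world, and Dia ψ holds iff ψ holds at some accessible world.
Let φ = Dia r and (Box (Dia r or r) or Box p). Evaluate φ at each world:
  a (successors {d}): φ is false.
  b (successors {b, d}): φ is false.
  c (successors {b, d, f}): φ is false.
  d (successors {a, d, e, f}): φ is false.
  e (successors {e}): φ is true.
  f (successors {b, f}): φ is false.
For instance, at d:
  At d: Dia r is true, Box (Dia r or r) or Box p is false, so Dia r and (Box (Dia r or r) or Box p) is false.
    At d: Dia r requires r at some successor in {a, d, e, f}.
      r holds at e, so Dia r is true at d.
    At d: Box (Dia r or r) is false, Box p is false, so Box (Dia r or r) or Box p is false.
      At d: Box (Dia r or r) requires Dia r or r at every successor {a, d, e, f}.
        Dia r or r fails at a, so Box (Dia r or r) is false at d.
      At d: Box p requires p at every successor {a, d, e, f}.
        p fails at a, so Box p is false at d.
Satisfying worlds: {e}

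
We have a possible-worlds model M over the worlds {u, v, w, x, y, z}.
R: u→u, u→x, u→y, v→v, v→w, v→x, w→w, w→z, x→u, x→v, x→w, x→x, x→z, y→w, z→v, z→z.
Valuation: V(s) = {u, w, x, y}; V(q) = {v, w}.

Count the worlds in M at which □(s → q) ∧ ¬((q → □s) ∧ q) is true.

Recall that □ψ holds at a world iff ψ holds at every accessible world, and ◇ψ holds iff ψ holds at some accessible world.
Let φ = □(s → q) ∧ ¬((q → □s) ∧ q). Evaluate φ at each world:
  u (successors {u, x, y}): φ is false.
  v (successors {v, w, x}): φ is false.
  w (successors {w, z}): φ is true.
  x (successors {u, v, w, x, z}): φ is false.
  y (successors {w}): φ is true.
  z (successors {v, z}): φ is true.
For instance, at v:
  At v: □(s → q) is false, ¬((q → □s) ∧ q) is true, so □(s → q) ∧ ¬((q → □s) ∧ q) is false.
    At v: □(s → q) requires s → q at every successor {v, w, x}.
      s → q fails at x, so □(s → q) is false at v.
    At v: (q → □s) ∧ q is false, so ¬((q → □s) ∧ q) is true.
      At v: q → □s is false, q is true, so (q → □s) ∧ q is false.
Satisfying worlds: {w, y, z}

3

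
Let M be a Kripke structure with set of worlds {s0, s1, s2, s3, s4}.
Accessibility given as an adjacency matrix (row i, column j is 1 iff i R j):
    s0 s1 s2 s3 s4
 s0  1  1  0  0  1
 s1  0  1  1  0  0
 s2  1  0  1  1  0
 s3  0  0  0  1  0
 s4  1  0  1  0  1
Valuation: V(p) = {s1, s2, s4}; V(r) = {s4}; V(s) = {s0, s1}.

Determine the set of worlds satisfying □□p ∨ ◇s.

s0, s1, s2, s4

Recall that □ψ holds at a world iff ψ holds at every accessible world, and ◇ψ holds iff ψ holds at some accessible world.
Let φ = □□p ∨ ◇s. Evaluate φ at each world:
  s0 (successors {s0, s1, s4}): φ is true.
  s1 (successors {s1, s2}): φ is true.
  s2 (successors {s0, s2, s3}): φ is true.
  s3 (successors {s3}): φ is false.
  s4 (successors {s0, s2, s4}): φ is true.
For instance, at s0:
  At s0: □□p is false, ◇s is true, so □□p ∨ ◇s is true.
    At s0: □□p requires □p at every successor {s0, s1, s4}.
      □p fails at s0, so □□p is false at s0.
    At s0: ◇s requires s at some successor in {s0, s1, s4}.
      s holds at s0, so ◇s is true at s0.
Satisfying worlds: {s0, s1, s2, s4}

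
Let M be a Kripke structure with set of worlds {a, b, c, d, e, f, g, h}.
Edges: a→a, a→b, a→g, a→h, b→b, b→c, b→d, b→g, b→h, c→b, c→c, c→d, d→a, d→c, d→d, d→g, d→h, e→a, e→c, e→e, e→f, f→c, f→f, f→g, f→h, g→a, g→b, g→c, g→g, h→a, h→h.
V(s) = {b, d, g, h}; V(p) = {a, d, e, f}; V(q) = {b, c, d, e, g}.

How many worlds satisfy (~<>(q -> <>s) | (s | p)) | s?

Let φ = (~<>(q -> <>s) | (s | p)) | s. Evaluate φ at each world:
  a (successors {a, b, g, h}): φ is true.
  b (successors {b, c, d, g, h}): φ is true.
  c (successors {b, c, d}): φ is false.
  d (successors {a, c, d, g, h}): φ is true.
  e (successors {a, c, e, f}): φ is true.
  f (successors {c, f, g, h}): φ is true.
  g (successors {a, b, c, g}): φ is true.
  h (successors {a, h}): φ is true.
For instance, at f:
  At f: ~<>(q -> <>s) | (s | p) is true, s is false, so (~<>(q -> <>s) | (s | p)) | s is true.
    At f: ~<>(q -> <>s) is false, s | p is true, so ~<>(q -> <>s) | (s | p) is true.
      At f: <>(q -> <>s) is true, so ~<>(q -> <>s) is false.
Satisfying worlds: {a, b, d, e, f, g, h}

7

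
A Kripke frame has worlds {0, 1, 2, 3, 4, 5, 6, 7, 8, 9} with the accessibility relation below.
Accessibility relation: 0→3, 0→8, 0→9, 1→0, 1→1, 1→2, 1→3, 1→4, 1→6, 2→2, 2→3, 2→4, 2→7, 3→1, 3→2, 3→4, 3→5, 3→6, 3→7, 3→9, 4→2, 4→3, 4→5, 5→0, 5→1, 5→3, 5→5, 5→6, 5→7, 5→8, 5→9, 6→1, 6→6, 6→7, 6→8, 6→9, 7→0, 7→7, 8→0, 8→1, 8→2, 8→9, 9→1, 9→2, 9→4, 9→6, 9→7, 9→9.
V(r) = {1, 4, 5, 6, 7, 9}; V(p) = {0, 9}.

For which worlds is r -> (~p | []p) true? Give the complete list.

Recall that []ψ holds at a world iff ψ holds at every accessible world, and <>ψ holds iff ψ holds at some accessible world.
Let φ = r -> (~p | []p). Evaluate φ at each world:
  0 (successors {3, 8, 9}): φ is true.
  1 (successors {0, 1, 2, 3, 4, 6}): φ is true.
  2 (successors {2, 3, 4, 7}): φ is true.
  3 (successors {1, 2, 4, 5, 6, 7, 9}): φ is true.
  4 (successors {2, 3, 5}): φ is true.
  5 (successors {0, 1, 3, 5, 6, 7, 8, 9}): φ is true.
  6 (successors {1, 6, 7, 8, 9}): φ is true.
  7 (successors {0, 7}): φ is true.
  8 (successors {0, 1, 2, 9}): φ is true.
  9 (successors {1, 2, 4, 6, 7, 9}): φ is false.
For instance, at 8:
  At 8: r is false, ~p | []p is true, so r -> (~p | []p) is true.
    At 8: ~p is true, []p is false, so ~p | []p is true.
      At 8: []p requires p at every successor {0, 1, 2, 9}.
        p fails at 1, so []p is false at 8.
Satisfying worlds: {0, 1, 2, 3, 4, 5, 6, 7, 8}

0, 1, 2, 3, 4, 5, 6, 7, 8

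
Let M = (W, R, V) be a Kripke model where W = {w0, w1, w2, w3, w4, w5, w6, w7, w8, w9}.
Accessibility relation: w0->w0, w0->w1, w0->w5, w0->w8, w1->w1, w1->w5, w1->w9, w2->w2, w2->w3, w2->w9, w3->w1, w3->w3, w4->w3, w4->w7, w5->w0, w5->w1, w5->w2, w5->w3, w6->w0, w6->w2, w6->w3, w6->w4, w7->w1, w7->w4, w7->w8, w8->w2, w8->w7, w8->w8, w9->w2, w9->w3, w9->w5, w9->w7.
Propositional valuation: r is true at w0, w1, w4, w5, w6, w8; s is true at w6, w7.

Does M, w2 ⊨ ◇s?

Recall that ◇ψ holds at a world iff ψ holds at some accessible world.
At w2: ◇s requires s at some successor in {w2, w3, w9}.
  At w2: s is false.
  At w3: s is false.
  At w9: s is false.
So ◇s is false at w2.

No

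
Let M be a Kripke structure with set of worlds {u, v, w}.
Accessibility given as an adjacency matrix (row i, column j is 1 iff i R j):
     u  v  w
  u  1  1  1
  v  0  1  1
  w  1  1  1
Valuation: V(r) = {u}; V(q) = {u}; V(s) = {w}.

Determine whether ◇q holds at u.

At u: ◇q requires q at some successor in {u, v, w}.
  q holds at u, so ◇q is true at u.

Yes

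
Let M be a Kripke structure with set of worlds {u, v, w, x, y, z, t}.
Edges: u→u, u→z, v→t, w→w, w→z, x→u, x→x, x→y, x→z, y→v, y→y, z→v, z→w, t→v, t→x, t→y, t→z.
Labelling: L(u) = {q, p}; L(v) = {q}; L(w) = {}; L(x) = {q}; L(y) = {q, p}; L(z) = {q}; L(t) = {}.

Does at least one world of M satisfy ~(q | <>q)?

Let φ = ~(q | <>q). Evaluate φ at each world:
  u (successors {u, z}): φ is false.
  v (successors {t}): φ is false.
  w (successors {w, z}): φ is false.
  x (successors {u, x, y, z}): φ is false.
  y (successors {v, y}): φ is false.
  z (successors {v, w}): φ is false.
  t (successors {v, x, y, z}): φ is false.
For instance, at x:
  At x: q | <>q is true, so ~(q | <>q) is false.
    At x: q is true, <>q is true, so q | <>q is true.
      At x: <>q requires q at some successor in {u, x, y, z}.
        q holds at u, so <>q is true at x.

No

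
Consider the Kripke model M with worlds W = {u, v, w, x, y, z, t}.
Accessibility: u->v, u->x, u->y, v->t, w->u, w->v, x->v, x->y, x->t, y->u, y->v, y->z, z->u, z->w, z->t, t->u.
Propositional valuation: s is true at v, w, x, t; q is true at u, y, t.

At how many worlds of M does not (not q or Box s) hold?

3

Let φ = not (not q or Box s). Evaluate φ at each world:
  u (successors {v, x, y}): φ is true.
  v (successors {t}): φ is false.
  w (successors {u, v}): φ is false.
  x (successors {v, y, t}): φ is false.
  y (successors {u, v, z}): φ is true.
  z (successors {u, w, t}): φ is false.
  t (successors {u}): φ is true.
For instance, at u:
  At u: not q or Box s is false, so not (not q or Box s) is true.
    At u: not q is false, Box s is false, so not q or Box s is false.
      At u: Box s requires s at every successor {v, x, y}.
        s fails at y, so Box s is false at u.
Satisfying worlds: {u, y, t}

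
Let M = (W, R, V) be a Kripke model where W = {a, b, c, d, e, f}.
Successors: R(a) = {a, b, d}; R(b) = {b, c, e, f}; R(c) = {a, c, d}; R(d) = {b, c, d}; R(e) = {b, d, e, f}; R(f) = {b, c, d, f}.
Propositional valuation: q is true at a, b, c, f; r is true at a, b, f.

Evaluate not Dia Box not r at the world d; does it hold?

At d: Dia Box not r is false, so not Dia Box not r is true.
  At d: Dia Box not r requires Box not r at some successor in {b, c, d}.
    At b: Box not r is false.
    At c: Box not r is false.
    At d: Box not r is false.
  So Dia Box not r is false at d.

Yes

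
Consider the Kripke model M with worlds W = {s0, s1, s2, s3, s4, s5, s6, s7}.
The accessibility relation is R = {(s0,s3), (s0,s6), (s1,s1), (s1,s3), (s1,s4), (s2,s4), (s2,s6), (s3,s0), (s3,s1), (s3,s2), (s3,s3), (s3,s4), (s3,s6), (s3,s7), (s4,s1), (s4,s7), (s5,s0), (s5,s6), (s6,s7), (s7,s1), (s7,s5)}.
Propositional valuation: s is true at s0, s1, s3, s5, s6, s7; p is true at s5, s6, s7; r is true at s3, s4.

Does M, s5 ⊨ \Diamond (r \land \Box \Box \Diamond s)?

At s5: \Diamond (r \land \Box \Box \Diamond s) requires r \land \Box \Box \Diamond s at some successor in {s0, s6}.
  At s0: r \land \Box \Box \Diamond s is false.
  At s6: r \land \Box \Box \Diamond s is false.
So \Diamond (r \land \Box \Box \Diamond s) is false at s5.

No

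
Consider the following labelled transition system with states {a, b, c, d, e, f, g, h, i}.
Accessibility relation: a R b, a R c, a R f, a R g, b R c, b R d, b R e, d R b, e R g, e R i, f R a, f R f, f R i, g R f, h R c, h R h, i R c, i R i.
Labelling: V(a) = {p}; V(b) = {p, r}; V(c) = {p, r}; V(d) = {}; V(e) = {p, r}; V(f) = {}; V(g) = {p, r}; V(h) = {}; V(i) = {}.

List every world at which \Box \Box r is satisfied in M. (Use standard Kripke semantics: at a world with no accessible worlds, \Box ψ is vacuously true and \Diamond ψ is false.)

Recall that \Box ψ holds at a world iff ψ holds at every accessible world, and \Diamond ψ holds iff ψ holds at some accessible world.
Let φ = \Box \Box r. Evaluate φ at each world:
  a (successors {b, c, f, g}): φ is false.
  b (successors {c, d, e}): φ is false.
  c (successors ∅): φ is true.
  d (successors {b}): φ is false.
  e (successors {g, i}): φ is false.
  f (successors {a, f, i}): φ is false.
  g (successors {f}): φ is false.
  h (successors {c, h}): φ is false.
  i (successors {c, i}): φ is false.
For instance, at e:
  At e: \Box \Box r requires \Box r at every successor {g, i}.
    \Box r fails at g, so \Box \Box r is false at e.
      At g: \Box r requires r at every successor {f}.
        r fails at f, so \Box r is false at g.
Satisfying worlds: {c}

c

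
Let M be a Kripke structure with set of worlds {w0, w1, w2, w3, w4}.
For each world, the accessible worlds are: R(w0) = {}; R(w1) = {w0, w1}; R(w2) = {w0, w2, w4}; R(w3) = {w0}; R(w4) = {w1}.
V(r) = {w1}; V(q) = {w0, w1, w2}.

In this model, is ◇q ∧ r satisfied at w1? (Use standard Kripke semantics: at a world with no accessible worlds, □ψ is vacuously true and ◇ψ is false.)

At w1: ◇q is true, r is true, so ◇q ∧ r is true.
  At w1: ◇q requires q at some successor in {w0, w1}.
    q holds at w0, so ◇q is true at w1.

Yes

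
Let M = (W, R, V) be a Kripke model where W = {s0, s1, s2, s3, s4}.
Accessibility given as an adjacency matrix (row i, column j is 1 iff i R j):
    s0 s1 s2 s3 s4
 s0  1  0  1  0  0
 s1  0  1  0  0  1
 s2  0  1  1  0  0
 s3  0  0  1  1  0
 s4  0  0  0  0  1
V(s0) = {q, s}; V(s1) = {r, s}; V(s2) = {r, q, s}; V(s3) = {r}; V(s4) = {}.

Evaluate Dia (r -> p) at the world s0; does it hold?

Yes

At s0: Dia (r -> p) requires r -> p at some successor in {s0, s2}.
  r -> p holds at s0, so Dia (r -> p) is true at s0.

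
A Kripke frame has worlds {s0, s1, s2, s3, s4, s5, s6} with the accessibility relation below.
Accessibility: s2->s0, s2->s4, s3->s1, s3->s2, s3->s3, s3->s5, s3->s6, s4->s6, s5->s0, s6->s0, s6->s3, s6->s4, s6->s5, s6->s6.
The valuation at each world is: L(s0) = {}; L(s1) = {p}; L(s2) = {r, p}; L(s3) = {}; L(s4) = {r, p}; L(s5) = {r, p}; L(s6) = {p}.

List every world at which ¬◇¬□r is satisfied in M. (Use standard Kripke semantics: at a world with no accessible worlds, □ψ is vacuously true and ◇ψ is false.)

s0, s1, s5

Let φ = ¬◇¬□r. Evaluate φ at each world:
  s0 (successors ∅): φ is true.
  s1 (successors ∅): φ is true.
  s2 (successors {s0, s4}): φ is false.
  s3 (successors {s1, s2, s3, s5, s6}): φ is false.
  s4 (successors {s6}): φ is false.
  s5 (successors {s0}): φ is true.
  s6 (successors {s0, s3, s4, s5, s6}): φ is false.
For instance, at s3:
  At s3: ◇¬□r is true, so ¬◇¬□r is false.
    At s3: ◇¬□r requires ¬□r at some successor in {s1, s2, s3, s5, s6}.
      ¬□r holds at s2, so ◇¬□r is true at s3.
Satisfying worlds: {s0, s1, s5}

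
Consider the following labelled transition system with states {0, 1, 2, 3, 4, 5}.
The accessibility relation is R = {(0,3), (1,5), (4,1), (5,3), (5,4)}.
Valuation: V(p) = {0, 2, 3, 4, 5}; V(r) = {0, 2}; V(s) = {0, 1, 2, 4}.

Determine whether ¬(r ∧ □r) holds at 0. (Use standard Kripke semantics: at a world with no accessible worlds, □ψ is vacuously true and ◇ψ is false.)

At 0: r ∧ □r is false, so ¬(r ∧ □r) is true.
  At 0: r is true, □r is false, so r ∧ □r is false.
    At 0: □r requires r at every successor {3}.
      r fails at 3, so □r is false at 0.

Yes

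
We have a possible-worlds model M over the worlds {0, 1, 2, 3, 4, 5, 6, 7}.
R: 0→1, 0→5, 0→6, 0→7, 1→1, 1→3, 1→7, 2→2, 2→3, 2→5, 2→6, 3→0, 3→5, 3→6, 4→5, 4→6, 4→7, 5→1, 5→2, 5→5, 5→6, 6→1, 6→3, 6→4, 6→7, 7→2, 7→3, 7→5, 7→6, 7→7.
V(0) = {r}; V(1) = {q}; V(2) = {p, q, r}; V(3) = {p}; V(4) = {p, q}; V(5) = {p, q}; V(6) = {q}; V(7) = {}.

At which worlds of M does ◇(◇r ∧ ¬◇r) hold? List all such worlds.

Let φ = ◇(◇r ∧ ¬◇r). Evaluate φ at each world:
  0 (successors {1, 5, 6, 7}): φ is false.
  1 (successors {1, 3, 7}): φ is false.
  2 (successors {2, 3, 5, 6}): φ is false.
  3 (successors {0, 5, 6}): φ is false.
  4 (successors {5, 6, 7}): φ is false.
  5 (successors {1, 2, 5, 6}): φ is false.
  6 (successors {1, 3, 4, 7}): φ is false.
  7 (successors {2, 3, 5, 6, 7}): φ is false.
For instance, at 7:
  At 7: ◇(◇r ∧ ¬◇r) requires ◇r ∧ ¬◇r at some successor in {2, 3, 5, 6, 7}.
    At 2: ◇r ∧ ¬◇r is false.
    At 3: ◇r ∧ ¬◇r is false.
    At 5: ◇r ∧ ¬◇r is false.
    At 6: ◇r ∧ ¬◇r is false.
    At 7: ◇r ∧ ¬◇r is false.
  So ◇(◇r ∧ ¬◇r) is false at 7.
Satisfying worlds: none.

none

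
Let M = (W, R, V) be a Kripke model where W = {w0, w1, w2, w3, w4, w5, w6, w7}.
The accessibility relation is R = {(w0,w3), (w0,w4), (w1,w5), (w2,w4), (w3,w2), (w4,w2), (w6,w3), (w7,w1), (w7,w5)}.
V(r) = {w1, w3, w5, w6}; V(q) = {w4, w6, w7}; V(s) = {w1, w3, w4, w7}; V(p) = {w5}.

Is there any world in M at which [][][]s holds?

Yes

Recall that []ψ holds at a world iff ψ holds at every accessible world, and <>ψ holds iff ψ holds at some accessible world.
Let φ = [][][]s. Evaluate φ at each world:
  w0 (successors {w3, w4}): φ is true.
  w1 (successors {w5}): φ is true.
  w2 (successors {w4}): φ is true.
  w3 (successors {w2}): φ is false.
  w4 (successors {w2}): φ is false.
  w5 (successors ∅): φ is true.
  w6 (successors {w3}): φ is true.
  w7 (successors {w1, w5}): φ is true.
Detail at w0 (witness):
  At w0: [][][]s requires [][]s at every successor {w3, w4}.
      At w3: [][]s requires []s at every successor {w2}.
        At w2: []s is true.
      So [][]s is true at w3.
      At w4: [][]s requires []s at every successor {w2}.
        At w2: []s is true.
      So [][]s is true at w4.
  So [][][]s is true at w0.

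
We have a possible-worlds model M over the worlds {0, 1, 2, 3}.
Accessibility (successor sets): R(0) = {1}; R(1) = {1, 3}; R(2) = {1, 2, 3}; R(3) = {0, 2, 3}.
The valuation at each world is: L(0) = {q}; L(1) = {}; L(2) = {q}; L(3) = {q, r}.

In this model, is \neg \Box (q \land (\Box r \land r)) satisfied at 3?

Yes

At 3: \Box (q \land (\Box r \land r)) is false, so \neg \Box (q \land (\Box r \land r)) is true.
  At 3: \Box (q \land (\Box r \land r)) requires q \land (\Box r \land r) at every successor {0, 2, 3}.
    q \land (\Box r \land r) fails at 0, so \Box (q \land (\Box r \land r)) is false at 3.
      At 0: q is true, \Box r \land r is false, so q \land (\Box r \land r) is false.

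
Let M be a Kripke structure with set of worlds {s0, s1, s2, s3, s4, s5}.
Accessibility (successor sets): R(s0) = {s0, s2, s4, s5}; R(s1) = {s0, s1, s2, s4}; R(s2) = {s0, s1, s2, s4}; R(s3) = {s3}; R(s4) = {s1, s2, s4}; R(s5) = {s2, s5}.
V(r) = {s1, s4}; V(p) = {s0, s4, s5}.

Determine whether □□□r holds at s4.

Recall that □ψ holds at a world iff ψ holds at every accessible world, and ◇ψ holds iff ψ holds at some accessible world.
At s4: □□□r requires □□r at every successor {s1, s2, s4}.
  □□r fails at s1, so □□□r is false at s4.
    At s1: □□r requires □r at every successor {s0, s1, s2, s4}.
      □r fails at s0, so □□r is false at s1.

No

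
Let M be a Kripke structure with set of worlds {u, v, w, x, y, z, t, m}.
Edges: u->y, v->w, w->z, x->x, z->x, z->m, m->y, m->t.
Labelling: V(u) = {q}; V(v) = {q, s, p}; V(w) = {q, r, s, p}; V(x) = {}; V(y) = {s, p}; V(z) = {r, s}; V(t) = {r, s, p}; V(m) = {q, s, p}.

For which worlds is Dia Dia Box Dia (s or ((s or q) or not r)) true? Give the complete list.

Let φ = Dia Dia Box Dia (s or ((s or q) or not r)). Evaluate φ at each world:
  u (successors {y}): φ is false.
  v (successors {w}): φ is true.
  w (successors {z}): φ is true.
  x (successors {x}): φ is true.
  y (successors ∅): φ is false.
  z (successors {x, m}): φ is true.
  t (successors ∅): φ is false.
  m (successors {y, t}): φ is false.
For instance, at m:
  At m: Dia Dia Box Dia (s or ((s or q) or not r)) requires Dia Box Dia (s or ((s or q) or not r)) at some successor in {y, t}.
    At y: Dia Box Dia (s or ((s or q) or not r)) is false.
    At t: Dia Box Dia (s or ((s or q) or not r)) is false.
  So Dia Dia Box Dia (s or ((s or q) or not r)) is false at m.
Satisfying worlds: {v, w, x, z}

v, w, x, z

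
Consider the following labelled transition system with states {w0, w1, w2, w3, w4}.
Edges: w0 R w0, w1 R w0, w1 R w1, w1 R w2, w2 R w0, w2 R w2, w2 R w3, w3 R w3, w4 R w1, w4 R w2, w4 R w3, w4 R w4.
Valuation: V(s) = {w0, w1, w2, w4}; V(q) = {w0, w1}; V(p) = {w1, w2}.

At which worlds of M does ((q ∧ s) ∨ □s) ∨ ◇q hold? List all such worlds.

w0, w1, w2, w4

Let φ = ((q ∧ s) ∨ □s) ∨ ◇q. Evaluate φ at each world:
  w0 (successors {w0}): φ is true.
  w1 (successors {w0, w1, w2}): φ is true.
  w2 (successors {w0, w2, w3}): φ is true.
  w3 (successors {w3}): φ is false.
  w4 (successors {w1, w2, w3, w4}): φ is true.
For instance, at w2:
  At w2: (q ∧ s) ∨ □s is false, ◇q is true, so ((q ∧ s) ∨ □s) ∨ ◇q is true.
    At w2: q ∧ s is false, □s is false, so (q ∧ s) ∨ □s is false.
      At w2: □s requires s at every successor {w0, w2, w3}.
        s fails at w3, so □s is false at w2.
    At w2: ◇q requires q at some successor in {w0, w2, w3}.
      q holds at w0, so ◇q is true at w2.
Satisfying worlds: {w0, w1, w2, w4}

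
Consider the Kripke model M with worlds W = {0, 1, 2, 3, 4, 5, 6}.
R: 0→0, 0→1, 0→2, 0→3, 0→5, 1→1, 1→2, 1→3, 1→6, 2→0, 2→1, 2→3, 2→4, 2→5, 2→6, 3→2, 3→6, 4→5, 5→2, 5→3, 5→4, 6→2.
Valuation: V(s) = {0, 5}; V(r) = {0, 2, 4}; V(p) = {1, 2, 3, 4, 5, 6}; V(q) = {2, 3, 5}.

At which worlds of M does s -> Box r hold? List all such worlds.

1, 2, 3, 4, 6

Let φ = s -> Box r. Evaluate φ at each world:
  0 (successors {0, 1, 2, 3, 5}): φ is false.
  1 (successors {1, 2, 3, 6}): φ is true.
  2 (successors {0, 1, 3, 4, 5, 6}): φ is true.
  3 (successors {2, 6}): φ is true.
  4 (successors {5}): φ is true.
  5 (successors {2, 3, 4}): φ is false.
  6 (successors {2}): φ is true.
For instance, at 6:
  At 6: s is false, Box r is true, so s -> Box r is true.
    At 6: Box r requires r at every successor {2}.
      At 2: r is true.
    So Box r is true at 6.
Satisfying worlds: {1, 2, 3, 4, 6}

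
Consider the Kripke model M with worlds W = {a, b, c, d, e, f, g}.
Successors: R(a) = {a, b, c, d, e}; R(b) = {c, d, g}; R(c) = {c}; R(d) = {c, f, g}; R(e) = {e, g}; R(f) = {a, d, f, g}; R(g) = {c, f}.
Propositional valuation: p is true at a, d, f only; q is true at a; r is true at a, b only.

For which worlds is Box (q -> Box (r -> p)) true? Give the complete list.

Recall that Box ψ holds at a world iff ψ holds at every accessible world, and Dia ψ holds iff ψ holds at some accessible world.
Let φ = Box (q -> Box (r -> p)). Evaluate φ at each world:
  a (successors {a, b, c, d, e}): φ is false.
  b (successors {c, d, g}): φ is true.
  c (successors {c}): φ is true.
  d (successors {c, f, g}): φ is true.
  e (successors {e, g}): φ is true.
  f (successors {a, d, f, g}): φ is false.
  g (successors {c, f}): φ is true.
For instance, at b:
  At b: Box (q -> Box (r -> p)) requires q -> Box (r -> p) at every successor {c, d, g}.
      At c: q is false, Box (r -> p) is true, so q -> Box (r -> p) is true.
      At d: q is false, Box (r -> p) is true, so q -> Box (r -> p) is true.
      At g: q is false, Box (r -> p) is true, so q -> Box (r -> p) is true.
  So Box (q -> Box (r -> p)) is true at b.
Satisfying worlds: {b, c, d, e, g}

b, c, d, e, g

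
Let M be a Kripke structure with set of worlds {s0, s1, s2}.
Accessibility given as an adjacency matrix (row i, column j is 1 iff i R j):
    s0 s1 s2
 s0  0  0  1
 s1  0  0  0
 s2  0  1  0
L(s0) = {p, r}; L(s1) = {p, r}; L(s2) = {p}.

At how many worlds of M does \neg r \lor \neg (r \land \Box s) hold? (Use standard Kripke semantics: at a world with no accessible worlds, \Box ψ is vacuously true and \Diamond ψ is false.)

Let φ = \neg r \lor \neg (r \land \Box s). Evaluate φ at each world:
  s0 (successors {s2}): φ is true.
  s1 (successors ∅): φ is false.
  s2 (successors {s1}): φ is true.
For instance, at s0:
  At s0: \neg r is false, \neg (r \land \Box s) is true, so \neg r \lor \neg (r \land \Box s) is true.
    At s0: r \land \Box s is false, so \neg (r \land \Box s) is true.
      At s0: r is true, \Box s is false, so r \land \Box s is false.
Satisfying worlds: {s0, s2}

2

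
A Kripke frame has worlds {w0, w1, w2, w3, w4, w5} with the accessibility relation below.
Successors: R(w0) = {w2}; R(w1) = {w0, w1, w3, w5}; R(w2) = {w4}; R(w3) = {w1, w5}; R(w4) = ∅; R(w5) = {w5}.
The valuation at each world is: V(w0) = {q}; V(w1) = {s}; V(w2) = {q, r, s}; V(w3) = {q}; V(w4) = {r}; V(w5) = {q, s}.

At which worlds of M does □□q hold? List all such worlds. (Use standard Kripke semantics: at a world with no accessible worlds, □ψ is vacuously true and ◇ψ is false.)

w2, w4, w5

Let φ = □□q. Evaluate φ at each world:
  w0 (successors {w2}): φ is false.
  w1 (successors {w0, w1, w3, w5}): φ is false.
  w2 (successors {w4}): φ is true.
  w3 (successors {w1, w5}): φ is false.
  w4 (successors ∅): φ is true.
  w5 (successors {w5}): φ is true.
For instance, at w1:
  At w1: □□q requires □q at every successor {w0, w1, w3, w5}.
    □q fails at w1, so □□q is false at w1.
      At w1: □q requires q at every successor {w0, w1, w3, w5}.
        q fails at w1, so □q is false at w1.
Satisfying worlds: {w2, w4, w5}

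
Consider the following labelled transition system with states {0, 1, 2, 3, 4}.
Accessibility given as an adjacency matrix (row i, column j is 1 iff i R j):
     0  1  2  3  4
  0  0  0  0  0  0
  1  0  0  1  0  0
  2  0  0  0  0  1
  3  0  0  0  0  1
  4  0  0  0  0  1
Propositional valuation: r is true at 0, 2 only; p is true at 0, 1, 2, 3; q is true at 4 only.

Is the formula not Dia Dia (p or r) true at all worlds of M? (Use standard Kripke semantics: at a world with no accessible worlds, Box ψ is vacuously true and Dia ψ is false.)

Recall that Dia ψ holds at a world iff ψ holds at some accessible world.
Let φ = not Dia Dia (p or r). Evaluate φ at each world:
  0 (successors ∅): φ is true.
  1 (successors {2}): φ is true.
  2 (successors {4}): φ is true.
  3 (successors {4}): φ is true.
  4 (successors {4}): φ is true.
For instance, at 3:
  At 3: Dia Dia (p or r) is false, so not Dia Dia (p or r) is true.
    At 3: Dia Dia (p or r) requires Dia (p or r) at some successor in {4}.
      At 4: Dia (p or r) is false.
    So Dia Dia (p or r) is false at 3.

Yes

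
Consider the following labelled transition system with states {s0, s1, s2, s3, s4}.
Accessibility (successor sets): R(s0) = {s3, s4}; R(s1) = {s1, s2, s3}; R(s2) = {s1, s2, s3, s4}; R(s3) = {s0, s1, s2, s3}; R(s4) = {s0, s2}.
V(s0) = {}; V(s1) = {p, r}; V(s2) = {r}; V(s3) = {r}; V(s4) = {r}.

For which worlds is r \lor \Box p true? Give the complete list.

s1, s2, s3, s4

Let φ = r \lor \Box p. Evaluate φ at each world:
  s0 (successors {s3, s4}): φ is false.
  s1 (successors {s1, s2, s3}): φ is true.
  s2 (successors {s1, s2, s3, s4}): φ is true.
  s3 (successors {s0, s1, s2, s3}): φ is true.
  s4 (successors {s0, s2}): φ is true.
For instance, at s0:
  At s0: r is false, \Box p is false, so r \lor \Box p is false.
    At s0: \Box p requires p at every successor {s3, s4}.
      p fails at s3, so \Box p is false at s0.
Satisfying worlds: {s1, s2, s3, s4}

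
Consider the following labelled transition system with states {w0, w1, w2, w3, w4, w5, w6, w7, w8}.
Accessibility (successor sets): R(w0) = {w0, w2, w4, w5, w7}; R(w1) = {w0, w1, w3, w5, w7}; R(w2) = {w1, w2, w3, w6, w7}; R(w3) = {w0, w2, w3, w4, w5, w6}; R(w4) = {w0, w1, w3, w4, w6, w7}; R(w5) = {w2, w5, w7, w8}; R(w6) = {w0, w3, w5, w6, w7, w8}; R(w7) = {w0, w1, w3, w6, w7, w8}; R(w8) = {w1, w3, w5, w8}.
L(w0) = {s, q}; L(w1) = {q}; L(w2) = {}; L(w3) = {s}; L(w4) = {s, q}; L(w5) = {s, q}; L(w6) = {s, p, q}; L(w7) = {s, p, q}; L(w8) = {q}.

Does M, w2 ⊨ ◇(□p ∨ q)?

Recall that □ψ holds at a world iff ψ holds at every accessible world, and ◇ψ holds iff ψ holds at some accessible world.
At w2: ◇(□p ∨ q) requires □p ∨ q at some successor in {w1, w2, w3, w6, w7}.
  □p ∨ q holds at w1, so ◇(□p ∨ q) is true at w2.
    At w1: □p is false, q is true, so □p ∨ q is true.
      At w1: □p requires p at every successor {w0, w1, w3, w5, w7}.
        p fails at w0, so □p is false at w1.

Yes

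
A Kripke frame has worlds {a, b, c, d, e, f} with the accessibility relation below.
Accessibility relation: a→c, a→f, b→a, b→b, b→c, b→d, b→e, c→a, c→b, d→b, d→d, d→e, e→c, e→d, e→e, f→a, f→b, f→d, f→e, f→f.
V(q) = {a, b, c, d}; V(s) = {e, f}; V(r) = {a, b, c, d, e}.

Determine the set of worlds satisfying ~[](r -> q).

Let φ = ~[](r -> q). Evaluate φ at each world:
  a (successors {c, f}): φ is false.
  b (successors {a, b, c, d, e}): φ is true.
  c (successors {a, b}): φ is false.
  d (successors {b, d, e}): φ is true.
  e (successors {c, d, e}): φ is true.
  f (successors {a, b, d, e, f}): φ is true.
For instance, at d:
  At d: [](r -> q) is false, so ~[](r -> q) is true.
    At d: [](r -> q) requires r -> q at every successor {b, d, e}.
      r -> q fails at e, so [](r -> q) is false at d.
Satisfying worlds: {b, d, e, f}

b, d, e, f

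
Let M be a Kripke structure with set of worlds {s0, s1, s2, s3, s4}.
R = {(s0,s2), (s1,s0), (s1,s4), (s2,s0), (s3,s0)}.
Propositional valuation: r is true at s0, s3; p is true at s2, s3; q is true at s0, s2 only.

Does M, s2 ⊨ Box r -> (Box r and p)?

Yes

At s2: Box r is true, Box r and p is true, so Box r -> (Box r and p) is true.
  At s2: Box r requires r at every successor {s0}.
    At s0: r is true.
  So Box r is true at s2.
  At s2: Box r is true, p is true, so Box r and p is true.
    At s2: Box r requires r at every successor {s0}.
      At s0: r is true.
    So Box r is true at s2.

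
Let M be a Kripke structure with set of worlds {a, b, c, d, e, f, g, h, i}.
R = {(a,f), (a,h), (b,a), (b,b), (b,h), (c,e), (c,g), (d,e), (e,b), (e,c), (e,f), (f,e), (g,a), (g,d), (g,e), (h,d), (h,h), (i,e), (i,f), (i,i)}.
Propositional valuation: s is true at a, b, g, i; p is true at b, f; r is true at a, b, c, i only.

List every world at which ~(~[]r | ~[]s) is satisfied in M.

none

Let φ = ~(~[]r | ~[]s). Evaluate φ at each world:
  a (successors {f, h}): φ is false.
  b (successors {a, b, h}): φ is false.
  c (successors {e, g}): φ is false.
  d (successors {e}): φ is false.
  e (successors {b, c, f}): φ is false.
  f (successors {e}): φ is false.
  g (successors {a, d, e}): φ is false.
  h (successors {d, h}): φ is false.
  i (successors {e, f, i}): φ is false.
For instance, at d:
  At d: ~[]r | ~[]s is true, so ~(~[]r | ~[]s) is false.
    At d: ~[]r is true, ~[]s is true, so ~[]r | ~[]s is true.
      At d: []r is false, so ~[]r is true.
      At d: []s is false, so ~[]s is true.
Satisfying worlds: none.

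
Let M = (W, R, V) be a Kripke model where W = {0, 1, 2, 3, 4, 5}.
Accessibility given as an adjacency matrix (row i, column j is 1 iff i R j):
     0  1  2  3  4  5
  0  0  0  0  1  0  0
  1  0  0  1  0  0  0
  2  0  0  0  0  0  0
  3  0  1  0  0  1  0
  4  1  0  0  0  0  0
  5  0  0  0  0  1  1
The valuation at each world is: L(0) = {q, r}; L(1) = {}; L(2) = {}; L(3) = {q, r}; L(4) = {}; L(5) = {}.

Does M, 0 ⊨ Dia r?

Yes

Recall that Dia ψ holds at a world iff ψ holds at some accessible world.
At 0: Dia r requires r at some successor in {3}.
  r holds at 3, so Dia r is true at 0.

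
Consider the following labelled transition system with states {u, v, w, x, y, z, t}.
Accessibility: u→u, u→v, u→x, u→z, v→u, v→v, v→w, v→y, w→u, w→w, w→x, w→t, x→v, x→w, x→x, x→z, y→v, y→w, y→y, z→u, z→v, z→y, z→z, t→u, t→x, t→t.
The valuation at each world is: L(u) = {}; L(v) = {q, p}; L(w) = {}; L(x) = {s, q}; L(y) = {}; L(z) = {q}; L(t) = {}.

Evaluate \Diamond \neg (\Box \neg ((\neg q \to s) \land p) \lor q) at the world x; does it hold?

No

At x: \Diamond \neg (\Box \neg ((\neg q \to s) \land p) \lor q) requires \neg (\Box \neg ((\neg q \to s) \land p) \lor q) at some successor in {v, w, x, z}.
  At v: \neg (\Box \neg ((\neg q \to s) \land p) \lor q) is false.
  At w: \neg (\Box \neg ((\neg q \to s) \land p) \lor q) is false.
  At x: \neg (\Box \neg ((\neg q \to s) \land p) \lor q) is false.
  At z: \neg (\Box \neg ((\neg q \to s) \land p) \lor q) is false.
So \Diamond \neg (\Box \neg ((\neg q \to s) \land p) \lor q) is false at x.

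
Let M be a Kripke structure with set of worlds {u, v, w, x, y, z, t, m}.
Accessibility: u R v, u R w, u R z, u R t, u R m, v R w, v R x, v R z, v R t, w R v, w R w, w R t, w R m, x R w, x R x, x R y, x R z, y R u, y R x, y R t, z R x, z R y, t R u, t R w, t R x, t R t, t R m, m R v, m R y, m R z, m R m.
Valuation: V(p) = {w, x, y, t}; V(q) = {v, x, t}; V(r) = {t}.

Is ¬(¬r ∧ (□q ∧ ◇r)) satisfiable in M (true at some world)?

Yes

Recall that □ψ holds at a world iff ψ holds at every accessible world, and ◇ψ holds iff ψ holds at some accessible world.
Let φ = ¬(¬r ∧ (□q ∧ ◇r)). Evaluate φ at each world:
  u (successors {v, w, z, t, m}): φ is true.
  v (successors {w, x, z, t}): φ is true.
  w (successors {v, w, t, m}): φ is true.
  x (successors {w, x, y, z}): φ is true.
  y (successors {u, x, t}): φ is true.
  z (successors {x, y}): φ is true.
  t (successors {u, w, x, t, m}): φ is true.
  m (successors {v, y, z, m}): φ is true.
Detail at u (witness):
  At u: ¬r ∧ (□q ∧ ◇r) is false, so ¬(¬r ∧ (□q ∧ ◇r)) is true.
    At u: ¬r is true, □q ∧ ◇r is false, so ¬r ∧ (□q ∧ ◇r) is false.
      At u: □q is false, ◇r is true, so □q ∧ ◇r is false.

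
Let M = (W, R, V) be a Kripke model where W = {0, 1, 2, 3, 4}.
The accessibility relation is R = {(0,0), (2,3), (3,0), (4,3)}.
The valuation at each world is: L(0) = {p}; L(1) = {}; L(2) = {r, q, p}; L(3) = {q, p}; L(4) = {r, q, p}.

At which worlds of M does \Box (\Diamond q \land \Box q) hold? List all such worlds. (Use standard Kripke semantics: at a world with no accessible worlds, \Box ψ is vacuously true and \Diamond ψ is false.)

1

Let φ = \Box (\Diamond q \land \Box q). Evaluate φ at each world:
  0 (successors {0}): φ is false.
  1 (successors ∅): φ is true.
  2 (successors {3}): φ is false.
  3 (successors {0}): φ is false.
  4 (successors {3}): φ is false.
For instance, at 0:
  At 0: \Box (\Diamond q \land \Box q) requires \Diamond q \land \Box q at every successor {0}.
    \Diamond q \land \Box q fails at 0, so \Box (\Diamond q \land \Box q) is false at 0.
      At 0: \Diamond q is false, \Box q is false, so \Diamond q \land \Box q is false.
Satisfying worlds: {1}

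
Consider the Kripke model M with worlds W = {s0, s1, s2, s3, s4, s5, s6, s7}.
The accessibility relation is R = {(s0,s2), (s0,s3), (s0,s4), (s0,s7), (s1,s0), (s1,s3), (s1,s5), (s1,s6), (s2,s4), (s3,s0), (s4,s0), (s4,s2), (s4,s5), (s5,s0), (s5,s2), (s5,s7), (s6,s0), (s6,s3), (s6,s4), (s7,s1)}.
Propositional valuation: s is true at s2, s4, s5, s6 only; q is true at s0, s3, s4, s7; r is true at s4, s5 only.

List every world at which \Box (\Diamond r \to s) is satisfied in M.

Let φ = \Box (\Diamond r \to s). Evaluate φ at each world:
  s0 (successors {s2, s3, s4, s7}): φ is true.
  s1 (successors {s0, s3, s5, s6}): φ is false.
  s2 (successors {s4}): φ is true.
  s3 (successors {s0}): φ is false.
  s4 (successors {s0, s2, s5}): φ is false.
  s5 (successors {s0, s2, s7}): φ is false.
  s6 (successors {s0, s3, s4}): φ is false.
  s7 (successors {s1}): φ is false.
For instance, at s4:
  At s4: \Box (\Diamond r \to s) requires \Diamond r \to s at every successor {s0, s2, s5}.
    \Diamond r \to s fails at s0, so \Box (\Diamond r \to s) is false at s4.
      At s0: \Diamond r is true, s is false, so \Diamond r \to s is false.
Satisfying worlds: {s0, s2}

s0, s2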